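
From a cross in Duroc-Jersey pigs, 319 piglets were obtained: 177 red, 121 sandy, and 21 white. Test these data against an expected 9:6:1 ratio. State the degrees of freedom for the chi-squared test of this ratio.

A goodness-of-fit test with 3 phenotype classes has df = 3 − 1 = 2.

2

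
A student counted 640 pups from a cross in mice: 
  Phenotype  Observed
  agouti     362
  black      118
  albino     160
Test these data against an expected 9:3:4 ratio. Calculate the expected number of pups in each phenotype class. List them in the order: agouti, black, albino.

360, 120, 160

Total ratio parts = 16. Expected numbers out of 640:
  agouti: 640 × 9/16 = 360
  black: 640 × 3/16 = 120
  albino: 640 × 4/16 = 160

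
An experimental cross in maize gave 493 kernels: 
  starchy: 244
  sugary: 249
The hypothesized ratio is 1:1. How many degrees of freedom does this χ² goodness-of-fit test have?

A goodness-of-fit test with 2 phenotype classes has df = 2 − 1 = 1.

1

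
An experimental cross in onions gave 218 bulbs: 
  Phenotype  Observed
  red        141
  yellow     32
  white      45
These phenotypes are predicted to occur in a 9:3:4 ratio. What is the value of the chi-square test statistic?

Expected counts for N = 218 under a 9:3:4 ratio (total parts = 16):
  red: 218 × 9/16 = 122.625
  yellow: 218 × 3/16 = 40.875
  white: 218 × 4/16 = 54.5
χ² = Σ (O − E)² / E
  red: (141 − 122.625)² / 122.625 = 2.7534
  yellow: (32 − 40.875)² / 40.875 = 1.9270
  white: (45 − 54.5)² / 54.5 = 1.6560
χ² = 2.7534 + 1.9270 + 1.6560 = 6.3364 ≈ 6.336

6.336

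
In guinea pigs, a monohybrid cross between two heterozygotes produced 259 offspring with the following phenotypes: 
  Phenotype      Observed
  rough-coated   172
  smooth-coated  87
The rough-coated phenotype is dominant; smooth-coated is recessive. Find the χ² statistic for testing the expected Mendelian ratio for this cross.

10.194

For a monohybrid cross between heterozygotes with complete dominance, the expected phenotypic ratio is 3:1.
The 3:1 ratio has 4 parts, so with N = 259 the expected counts are:
  rough-coated: 259 × 3/4 = 194.25
  smooth-coated: 259 × 1/4 = 64.75
χ² = Σ (O − E)² / E
  rough-coated: (172 − 194.25)² / 194.25 = 2.5486
  smooth-coated: (87 − 64.75)² / 64.75 = 7.6458
χ² = 2.5486 + 7.6458 = 10.1944 ≈ 10.194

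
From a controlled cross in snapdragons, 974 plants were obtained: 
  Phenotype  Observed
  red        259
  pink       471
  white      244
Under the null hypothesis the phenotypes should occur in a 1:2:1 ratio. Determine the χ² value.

1.513

Under the 1:2:1 hypothesis (Σ ratio = 4, N = 974):
  red: 974 × 1/4 = 243.5
  pink: 974 × 2/4 = 487
  white: 974 × 1/4 = 243.5
χ² = Σ (O − E)² / E
  red: (259 − 243.5)² / 243.5 = 0.9867
  pink: (471 − 487)² / 487 = 0.5257
  white: (244 − 243.5)² / 243.5 = 0.0010
χ² = 0.9867 + 0.5257 + 0.0010 = 1.5134 ≈ 1.513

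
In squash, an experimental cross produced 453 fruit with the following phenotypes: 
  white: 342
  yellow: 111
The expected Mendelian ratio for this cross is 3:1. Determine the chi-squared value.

Expected counts for N = 453 under a 3:1 ratio (total parts = 4):
  white: 453 × 3/4 = 339.75
  yellow: 453 × 1/4 = 113.25
χ² = Σ (O − E)² / E
  white: (342 − 339.75)² / 339.75 = 0.0149
  yellow: (111 − 113.25)² / 113.25 = 0.0447
χ² = 0.0149 + 0.0447 = 0.0596 ≈ 0.060

0.060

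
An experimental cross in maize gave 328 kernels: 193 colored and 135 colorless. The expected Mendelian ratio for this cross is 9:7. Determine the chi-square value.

0.895

Total ratio parts = 16. Expected numbers out of 328:
  colored: 328 × 9/16 = 184.5
  colorless: 328 × 7/16 = 143.5
χ² = Σ (O − E)² / E
  colored: (193 − 184.5)² / 184.5 = 0.3916
  colorless: (135 − 143.5)² / 143.5 = 0.5035
χ² = 0.3916 + 0.5035 = 0.8951 ≈ 0.895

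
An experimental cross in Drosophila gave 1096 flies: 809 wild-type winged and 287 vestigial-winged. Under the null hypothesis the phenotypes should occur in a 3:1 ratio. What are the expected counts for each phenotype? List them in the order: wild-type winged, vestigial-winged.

The 3:1 ratio has 4 parts, so with N = 1096 the expected counts are:
  wild-type winged: 1096 × 3/4 = 822
  vestigial-winged: 1096 × 1/4 = 274

822, 274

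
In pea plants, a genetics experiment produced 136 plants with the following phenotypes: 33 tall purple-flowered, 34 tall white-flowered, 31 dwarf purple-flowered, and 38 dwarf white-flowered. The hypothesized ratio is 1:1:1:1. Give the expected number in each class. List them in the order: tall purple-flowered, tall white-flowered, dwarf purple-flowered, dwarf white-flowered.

34, 34, 34, 34

Under the 1:1:1:1 hypothesis (Σ ratio = 4, N = 136):
  tall purple-flowered: 136 × 1/4 = 34
  tall white-flowered: 136 × 1/4 = 34
  dwarf purple-flowered: 136 × 1/4 = 34
  dwarf white-flowered: 136 × 1/4 = 34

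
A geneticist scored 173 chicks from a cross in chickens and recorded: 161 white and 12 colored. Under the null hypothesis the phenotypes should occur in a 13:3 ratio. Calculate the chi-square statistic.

15.848

The 13:3 ratio has 16 parts, so with N = 173 the expected counts are:
  white: 173 × 13/16 = 140.5625
  colored: 173 × 3/16 = 32.4375
χ² = Σ (O − E)² / E
  white: (161 − 140.5625)² / 140.5625 = 2.9716
  colored: (12 − 32.4375)² / 32.4375 = 12.8768
χ² = 2.9716 + 12.8768 = 15.8484 ≈ 15.848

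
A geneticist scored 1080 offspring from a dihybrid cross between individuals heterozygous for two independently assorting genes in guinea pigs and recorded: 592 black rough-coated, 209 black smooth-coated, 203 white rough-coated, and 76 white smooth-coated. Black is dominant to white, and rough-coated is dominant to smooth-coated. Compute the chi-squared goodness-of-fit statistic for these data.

1.676

A dihybrid F₂ with independent assortment and complete dominance at both loci gives a 9:3:3:1 phenotypic ratio.
Expected counts for N = 1080 under a 9:3:3:1 ratio (total parts = 16):
  black rough-coated: 1080 × 9/16 = 607.5
  black smooth-coated: 1080 × 3/16 = 202.5
  white rough-coated: 1080 × 3/16 = 202.5
  white smooth-coated: 1080 × 1/16 = 67.5
χ² = Σ (O − E)² / E
  black rough-coated: (592 − 607.5)² / 607.5 = 0.3955
  black smooth-coated: (209 − 202.5)² / 202.5 = 0.2086
  white rough-coated: (203 − 202.5)² / 202.5 = 0.0012
  white smooth-coated: (76 − 67.5)² / 67.5 = 1.0704
χ² = 0.3955 + 0.2086 + 0.0012 + 1.0704 = 1.6757 ≈ 1.676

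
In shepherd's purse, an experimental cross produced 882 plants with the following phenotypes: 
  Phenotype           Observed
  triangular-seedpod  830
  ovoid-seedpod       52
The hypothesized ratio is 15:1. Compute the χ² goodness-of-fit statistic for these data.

0.189

Expected counts for N = 882 under a 15:1 ratio (total parts = 16):
  triangular-seedpod: 882 × 15/16 = 826.875
  ovoid-seedpod: 882 × 1/16 = 55.125
χ² = Σ (O − E)² / E
  triangular-seedpod: (830 − 826.875)² / 826.875 = 0.0118
  ovoid-seedpod: (52 − 55.125)² / 55.125 = 0.1772
χ² = 0.0118 + 0.1772 = 0.189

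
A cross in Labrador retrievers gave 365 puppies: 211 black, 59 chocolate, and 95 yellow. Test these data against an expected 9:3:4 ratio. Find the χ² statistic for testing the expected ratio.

Total ratio parts = 16. Expected numbers out of 365:
  black: 365 × 9/16 = 205.3125
  chocolate: 365 × 3/16 = 68.4375
  yellow: 365 × 4/16 = 91.25
χ² = Σ (O − E)² / E
  black: (211 − 205.3125)² / 205.3125 = 0.1576
  chocolate: (59 − 68.4375)² / 68.4375 = 1.3014
  yellow: (95 − 91.25)² / 91.25 = 0.1541
χ² = 0.1576 + 1.3014 + 0.1541 = 1.6131 ≈ 1.613

1.613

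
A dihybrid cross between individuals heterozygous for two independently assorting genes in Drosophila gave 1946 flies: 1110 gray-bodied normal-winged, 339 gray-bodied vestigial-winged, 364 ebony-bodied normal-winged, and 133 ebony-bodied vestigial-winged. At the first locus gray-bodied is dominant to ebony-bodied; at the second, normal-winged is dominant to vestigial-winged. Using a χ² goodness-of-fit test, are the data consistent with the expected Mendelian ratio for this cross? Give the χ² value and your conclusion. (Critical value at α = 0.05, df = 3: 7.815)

A dihybrid F₂ with independent assortment and complete dominance at both loci gives a 9:3:3:1 phenotypic ratio.
Total ratio parts = 16. Expected numbers out of 1946:
  gray-bodied normal-winged: 1946 × 9/16 = 1094.625
  gray-bodied vestigial-winged: 1946 × 3/16 = 364.875
  ebony-bodied normal-winged: 1946 × 3/16 = 364.875
  ebony-bodied vestigial-winged: 1946 × 1/16 = 121.625
χ² = Σ (O − E)² / E
  gray-bodied normal-winged: (1110 − 1094.625)² / 1094.625 = 0.2160
  gray-bodied vestigial-winged: (339 − 364.875)² / 364.875 = 1.8349
  ebony-bodied normal-winged: (364 − 364.875)² / 364.875 = 0.0021
  ebony-bodied vestigial-winged: (133 − 121.625)² / 121.625 = 1.0638
χ² = 0.2160 + 1.8349 + 0.0021 + 1.0638 = 3.1168 ≈ 3.117
Degrees of freedom = 4 − 1 = 3; critical value at α = 0.05 is 7.815.
Since 3.117 < 7.815, we fail to reject the null hypothesis — the data are consistent with the 9:3:3:1 ratio.

3.117; consistent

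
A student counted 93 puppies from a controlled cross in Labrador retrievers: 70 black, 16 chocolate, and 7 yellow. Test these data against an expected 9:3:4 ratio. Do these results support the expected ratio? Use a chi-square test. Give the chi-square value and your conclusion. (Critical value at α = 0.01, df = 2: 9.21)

17.456; not consistent

Total ratio parts = 16. Expected numbers out of 93:
  black: 93 × 9/16 = 52.3125
  chocolate: 93 × 3/16 = 17.4375
  yellow: 93 × 4/16 = 23.25
χ² = Σ (O − E)² / E
  black: (70 − 52.3125)² / 52.3125 = 5.9804
  chocolate: (16 − 17.4375)² / 17.4375 = 0.1185
  yellow: (7 − 23.25)² / 23.25 = 11.3575
χ² = 5.9804 + 0.1185 + 11.3575 = 17.4564 ≈ 17.456
Degrees of freedom = 3 − 1 = 2; critical value at α = 0.01 is 9.21.
Since 17.456 > 9.21, we reject the null hypothesis — the data do not fit the 9:3:4 ratio.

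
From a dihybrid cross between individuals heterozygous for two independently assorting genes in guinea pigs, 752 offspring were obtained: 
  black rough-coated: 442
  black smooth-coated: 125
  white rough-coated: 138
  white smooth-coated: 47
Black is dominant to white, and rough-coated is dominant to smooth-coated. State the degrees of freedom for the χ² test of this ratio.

A dihybrid F₂ with independent assortment and complete dominance at both loci gives a 9:3:3:1 phenotypic ratio.
A goodness-of-fit test with 4 phenotype classes has df = 4 − 1 = 3.

3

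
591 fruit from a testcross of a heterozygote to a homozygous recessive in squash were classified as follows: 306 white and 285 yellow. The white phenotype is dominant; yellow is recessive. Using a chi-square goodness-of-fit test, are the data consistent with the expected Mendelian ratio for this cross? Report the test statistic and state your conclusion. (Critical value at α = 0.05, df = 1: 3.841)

A testcross of a heterozygote (Aa × aa) gives a 1:1 phenotypic ratio.
Under the 1:1 hypothesis (Σ ratio = 2, N = 591):
  white: 591 × 1/2 = 295.5
  yellow: 591 × 1/2 = 295.5
χ² = Σ (O − E)² / E
  white: (306 − 295.5)² / 295.5 = 0.3731
  yellow: (285 − 295.5)² / 295.5 = 0.3731
χ² = 0.3731 + 0.3731 = 0.7462 ≈ 0.746
Degrees of freedom = 2 − 1 = 1; critical value at α = 0.05 is 3.841.
Since 0.746 < 3.841, we fail to reject the null hypothesis — the data are consistent with the 1:1 ratio.

0.746; consistent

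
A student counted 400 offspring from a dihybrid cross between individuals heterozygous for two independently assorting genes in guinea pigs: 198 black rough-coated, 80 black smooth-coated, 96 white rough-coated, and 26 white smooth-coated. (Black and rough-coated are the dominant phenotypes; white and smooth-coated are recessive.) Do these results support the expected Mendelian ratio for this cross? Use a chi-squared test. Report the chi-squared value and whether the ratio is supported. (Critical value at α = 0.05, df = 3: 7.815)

A dihybrid F₂ with independent assortment and complete dominance at both loci gives a 9:3:3:1 phenotypic ratio.
The 9:3:3:1 ratio has 16 parts, so with N = 400 the expected counts are:
  black rough-coated: 400 × 9/16 = 225
  black smooth-coated: 400 × 3/16 = 75
  white rough-coated: 400 × 3/16 = 75
  white smooth-coated: 400 × 1/16 = 25
χ² = Σ (O − E)² / E
  black rough-coated: (198 − 225)² / 225 = 3.2400
  black smooth-coated: (80 − 75)² / 75 = 0.3333
  white rough-coated: (96 − 75)² / 75 = 5.8800
  white smooth-coated: (26 − 25)² / 25 = 0.0400
χ² = 3.2400 + 0.3333 + 5.8800 + 0.0400 = 9.4933 ≈ 9.493
Degrees of freedom = 4 − 1 = 3; critical value at α = 0.05 is 7.815.
Since 9.493 > 7.815, we reject the null hypothesis — the data do not fit the 9:3:3:1 ratio.

9.493; not consistent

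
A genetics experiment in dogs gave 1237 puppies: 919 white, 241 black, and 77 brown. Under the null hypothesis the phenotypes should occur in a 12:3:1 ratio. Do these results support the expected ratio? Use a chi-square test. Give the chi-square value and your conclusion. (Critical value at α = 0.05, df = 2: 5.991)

0.438; consistent

Under the 12:3:1 hypothesis (Σ ratio = 16, N = 1237):
  white: 1237 × 12/16 = 927.75
  black: 1237 × 3/16 = 231.9375
  brown: 1237 × 1/16 = 77.3125
χ² = Σ (O − E)² / E
  white: (919 − 927.75)² / 927.75 = 0.0825
  black: (241 − 231.9375)² / 231.9375 = 0.3541
  brown: (77 − 77.3125)² / 77.3125 = 0.0013
χ² = 0.0825 + 0.3541 + 0.0013 = 0.4379 ≈ 0.438
Degrees of freedom = 3 − 1 = 2; critical value at α = 0.05 is 5.991.
Since 0.438 < 5.991, we fail to reject the null hypothesis — the data are consistent with the 12:3:1 ratio.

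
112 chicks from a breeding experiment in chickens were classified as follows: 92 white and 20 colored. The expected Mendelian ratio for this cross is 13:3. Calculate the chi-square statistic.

0.059

The 13:3 ratio has 16 parts, so with N = 112 the expected counts are:
  white: 112 × 13/16 = 91
  colored: 112 × 3/16 = 21
χ² = Σ (O − E)² / E
  white: (92 − 91)² / 91 = 0.0110
  colored: (20 − 21)² / 21 = 0.0476
χ² = 0.0110 + 0.0476 = 0.0586 ≈ 0.059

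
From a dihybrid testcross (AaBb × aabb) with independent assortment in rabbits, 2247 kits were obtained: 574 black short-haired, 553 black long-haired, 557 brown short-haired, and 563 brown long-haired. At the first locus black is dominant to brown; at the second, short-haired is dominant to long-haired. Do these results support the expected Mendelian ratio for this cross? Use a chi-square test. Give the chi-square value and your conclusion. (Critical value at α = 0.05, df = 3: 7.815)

A dihybrid testcross with independent assortment gives a 1:1:1:1 ratio.
The 1:1:1:1 ratio has 4 parts, so with N = 2247 the expected counts are:
  black short-haired: 2247 × 1/4 = 561.75
  black long-haired: 2247 × 1/4 = 561.75
  brown short-haired: 2247 × 1/4 = 561.75
  brown long-haired: 2247 × 1/4 = 561.75
χ² = Σ (O − E)² / E
  black short-haired: (574 − 561.75)² / 561.75 = 0.2671
  black long-haired: (553 − 561.75)² / 561.75 = 0.1363
  brown short-haired: (557 − 561.75)² / 561.75 = 0.0402
  brown long-haired: (563 − 561.75)² / 561.75 = 0.0028
χ² = 0.2671 + 0.1363 + 0.0402 + 0.0028 = 0.4464 ≈ 0.446
Degrees of freedom = 4 − 1 = 3; critical value at α = 0.05 is 7.815.
Since 0.446 < 7.815, we fail to reject the null hypothesis — the data are consistent with the 1:1:1:1 ratio.

0.446; consistent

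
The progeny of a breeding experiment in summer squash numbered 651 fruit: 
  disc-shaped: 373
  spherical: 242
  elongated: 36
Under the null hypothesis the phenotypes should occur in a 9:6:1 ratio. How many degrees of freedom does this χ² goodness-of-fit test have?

2

A goodness-of-fit test with 3 phenotype classes has df = 3 − 1 = 2.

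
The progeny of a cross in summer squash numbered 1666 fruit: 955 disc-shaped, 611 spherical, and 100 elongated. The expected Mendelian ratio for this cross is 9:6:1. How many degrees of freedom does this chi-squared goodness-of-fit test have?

2

A goodness-of-fit test with 3 phenotype classes has df = 3 − 1 = 2.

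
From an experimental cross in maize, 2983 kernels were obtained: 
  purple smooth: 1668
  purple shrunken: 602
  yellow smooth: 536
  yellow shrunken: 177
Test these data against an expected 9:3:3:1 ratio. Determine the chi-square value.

Total ratio parts = 16. Expected numbers out of 2983:
  purple smooth: 2983 × 9/16 = 1677.9375
  purple shrunken: 2983 × 3/16 = 559.3125
  yellow smooth: 2983 × 3/16 = 559.3125
  yellow shrunken: 2983 × 1/16 = 186.4375
χ² = Σ (O − E)² / E
  purple smooth: (1668 − 1677.9375)² / 1677.9375 = 0.0589
  purple shrunken: (602 − 559.3125)² / 559.3125 = 3.2580
  yellow smooth: (536 − 559.3125)² / 559.3125 = 0.9717
  yellow shrunken: (177 − 186.4375)² / 186.4375 = 0.4777
χ² = 0.0589 + 3.2580 + 0.9717 + 0.4777 = 4.7663 ≈ 4.766

4.766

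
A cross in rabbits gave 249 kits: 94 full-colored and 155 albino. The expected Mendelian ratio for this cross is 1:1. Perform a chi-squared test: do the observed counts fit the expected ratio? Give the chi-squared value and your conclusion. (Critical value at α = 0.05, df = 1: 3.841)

14.944; not consistent

Under the 1:1 hypothesis (Σ ratio = 2, N = 249):
  full-colored: 249 × 1/2 = 124.5
  albino: 249 × 1/2 = 124.5
χ² = Σ (O − E)² / E
  full-colored: (94 − 124.5)² / 124.5 = 7.4719
  albino: (155 − 124.5)² / 124.5 = 7.4719
χ² = 7.4719 + 7.4719 = 14.9438 ≈ 14.944
Degrees of freedom = 2 − 1 = 1; critical value at α = 0.05 is 3.841.
Since 14.944 > 3.841, we reject the null hypothesis — the data do not fit the 1:1 ratio.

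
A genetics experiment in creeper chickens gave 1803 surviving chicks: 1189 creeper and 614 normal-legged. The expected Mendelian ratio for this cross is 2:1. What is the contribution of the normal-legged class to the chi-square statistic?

0.281

The 2:1 ratio has 3 parts, so with N = 1803 the expected counts are:
  creeper: 1803 × 2/3 = 1202
  normal-legged: 1803 × 1/3 = 601
Contribution of normal-legged: (614 − 601)² / 601 = 0.2812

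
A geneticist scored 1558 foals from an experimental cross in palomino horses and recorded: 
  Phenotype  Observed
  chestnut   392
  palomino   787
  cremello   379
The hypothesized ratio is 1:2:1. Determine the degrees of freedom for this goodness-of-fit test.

2

A goodness-of-fit test with 3 phenotype classes has df = 3 − 1 = 2.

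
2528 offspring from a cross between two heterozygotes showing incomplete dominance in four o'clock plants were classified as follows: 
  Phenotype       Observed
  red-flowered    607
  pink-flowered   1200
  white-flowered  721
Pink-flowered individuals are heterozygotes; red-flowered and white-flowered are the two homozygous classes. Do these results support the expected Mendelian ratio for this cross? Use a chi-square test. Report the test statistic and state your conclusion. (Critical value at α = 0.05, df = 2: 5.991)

16.763; not consistent

With incomplete dominance, a heterozygote × heterozygote cross gives a 1:2:1 phenotypic ratio.
The 1:2:1 ratio has 4 parts, so with N = 2528 the expected counts are:
  red-flowered: 2528 × 1/4 = 632
  pink-flowered: 2528 × 2/4 = 1264
  white-flowered: 2528 × 1/4 = 632
χ² = Σ (O − E)² / E
  red-flowered: (607 − 632)² / 632 = 0.9889
  pink-flowered: (1200 − 1264)² / 1264 = 3.2405
  white-flowered: (721 − 632)² / 632 = 12.5332
χ² = 0.9889 + 3.2405 + 12.5332 = 16.7626 ≈ 16.763
Degrees of freedom = 3 − 1 = 2; critical value at α = 0.05 is 5.991.
Since 16.763 > 5.991, we reject the null hypothesis — the data do not fit the 1:2:1 ratio.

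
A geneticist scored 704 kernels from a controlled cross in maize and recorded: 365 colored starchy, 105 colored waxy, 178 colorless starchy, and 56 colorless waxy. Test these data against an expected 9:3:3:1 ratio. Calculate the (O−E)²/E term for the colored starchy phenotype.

2.427

Total ratio parts = 16. Expected numbers out of 704:
  colored starchy: 704 × 9/16 = 396
  colored waxy: 704 × 3/16 = 132
  colorless starchy: 704 × 3/16 = 132
  colorless waxy: 704 × 1/16 = 44
Contribution of colored starchy: (365 − 396)² / 396 = 2.4268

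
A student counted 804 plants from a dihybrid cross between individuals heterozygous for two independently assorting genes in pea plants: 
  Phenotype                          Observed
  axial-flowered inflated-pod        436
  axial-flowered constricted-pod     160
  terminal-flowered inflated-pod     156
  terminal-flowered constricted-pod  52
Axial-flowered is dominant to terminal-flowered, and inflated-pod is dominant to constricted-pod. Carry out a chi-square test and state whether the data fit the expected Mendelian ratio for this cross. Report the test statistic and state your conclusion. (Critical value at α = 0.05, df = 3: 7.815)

1.395; consistent

A dihybrid F₂ with independent assortment and complete dominance at both loci gives a 9:3:3:1 phenotypic ratio.
Under the 9:3:3:1 hypothesis (Σ ratio = 16, N = 804):
  axial-flowered inflated-pod: 804 × 9/16 = 452.25
  axial-flowered constricted-pod: 804 × 3/16 = 150.75
  terminal-flowered inflated-pod: 804 × 3/16 = 150.75
  terminal-flowered constricted-pod: 804 × 1/16 = 50.25
χ² = Σ (O − E)² / E
  axial-flowered inflated-pod: (436 − 452.25)² / 452.25 = 0.5839
  axial-flowered constricted-pod: (160 − 150.75)² / 150.75 = 0.5676
  terminal-flowered inflated-pod: (156 − 150.75)² / 150.75 = 0.1828
  terminal-flowered constricted-pod: (52 − 50.25)² / 50.25 = 0.0609
χ² = 0.5839 + 0.5676 + 0.1828 + 0.0609 = 1.3952 ≈ 1.395
Degrees of freedom = 4 − 1 = 3; critical value at α = 0.05 is 7.815.
Since 1.395 < 7.815, we fail to reject the null hypothesis — the data are consistent with the 9:3:3:1 ratio.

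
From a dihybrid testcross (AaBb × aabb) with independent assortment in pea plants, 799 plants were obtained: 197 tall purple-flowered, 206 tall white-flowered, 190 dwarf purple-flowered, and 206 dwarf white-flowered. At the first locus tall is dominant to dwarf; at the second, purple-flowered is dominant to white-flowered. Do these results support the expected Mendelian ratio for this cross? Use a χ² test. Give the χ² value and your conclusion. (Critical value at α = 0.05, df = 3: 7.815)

0.905; consistent

A dihybrid testcross with independent assortment gives a 1:1:1:1 ratio.
Under the 1:1:1:1 hypothesis (Σ ratio = 4, N = 799):
  tall purple-flowered: 799 × 1/4 = 199.75
  tall white-flowered: 799 × 1/4 = 199.75
  dwarf purple-flowered: 799 × 1/4 = 199.75
  dwarf white-flowered: 799 × 1/4 = 199.75
χ² = Σ (O − E)² / E
  tall purple-flowered: (197 − 199.75)² / 199.75 = 0.0379
  tall white-flowered: (206 − 199.75)² / 199.75 = 0.1956
  dwarf purple-flowered: (190 − 199.75)² / 199.75 = 0.4759
  dwarf white-flowered: (206 − 199.75)² / 199.75 = 0.1956
χ² = 0.0379 + 0.1956 + 0.4759 + 0.1956 = 0.905
Degrees of freedom = 4 − 1 = 3; critical value at α = 0.05 is 7.815.
Since 0.905 < 7.815, we fail to reject the null hypothesis — the data are consistent with the 1:1:1:1 ratio.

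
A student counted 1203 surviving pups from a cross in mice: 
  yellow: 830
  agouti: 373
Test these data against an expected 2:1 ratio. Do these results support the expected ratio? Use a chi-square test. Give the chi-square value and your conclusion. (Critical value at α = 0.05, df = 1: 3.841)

Expected counts for N = 1203 under a 2:1 ratio (total parts = 3):
  yellow: 1203 × 2/3 = 802
  agouti: 1203 × 1/3 = 401
χ² = Σ (O − E)² / E
  yellow: (830 − 802)² / 802 = 0.9776
  agouti: (373 − 401)² / 401 = 1.9551
χ² = 0.9776 + 1.9551 = 2.9327 ≈ 2.933
Degrees of freedom = 2 − 1 = 1; critical value at α = 0.05 is 3.841.
Since 2.933 < 3.841, we fail to reject the null hypothesis — the data are consistent with the 2:1 ratio.

2.933; consistent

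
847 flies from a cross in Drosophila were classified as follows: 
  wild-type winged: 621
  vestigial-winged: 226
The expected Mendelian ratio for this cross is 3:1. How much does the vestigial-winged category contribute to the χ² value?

0.959

Under the 3:1 hypothesis (Σ ratio = 4, N = 847):
  wild-type winged: 847 × 3/4 = 635.25
  vestigial-winged: 847 × 1/4 = 211.75
Contribution of vestigial-winged: (226 − 211.75)² / 211.75 = 0.9590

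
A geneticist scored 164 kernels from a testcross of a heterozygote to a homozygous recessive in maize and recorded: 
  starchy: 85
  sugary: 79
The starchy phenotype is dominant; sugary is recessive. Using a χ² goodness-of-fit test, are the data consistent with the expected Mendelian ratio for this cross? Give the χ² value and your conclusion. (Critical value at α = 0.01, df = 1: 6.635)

0.220; consistent

A testcross of a heterozygote (Aa × aa) gives a 1:1 phenotypic ratio.
Total ratio parts = 2. Expected numbers out of 164:
  starchy: 164 × 1/2 = 82
  sugary: 164 × 1/2 = 82
χ² = Σ (O − E)² / E
  starchy: (85 − 82)² / 82 = 0.1098
  sugary: (79 − 82)² / 82 = 0.1098
χ² = 0.1098 + 0.1098 = 0.2196 ≈ 0.220
Degrees of freedom = 2 − 1 = 1; critical value at α = 0.01 is 6.635.
Since 0.220 < 6.635, we fail to reject the null hypothesis — the data are consistent with the 1:1 ratio.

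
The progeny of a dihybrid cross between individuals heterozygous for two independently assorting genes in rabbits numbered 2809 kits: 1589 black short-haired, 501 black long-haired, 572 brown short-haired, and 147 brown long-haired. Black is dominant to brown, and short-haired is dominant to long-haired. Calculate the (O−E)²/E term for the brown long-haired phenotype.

4.647

A dihybrid F₂ with independent assortment and complete dominance at both loci gives a 9:3:3:1 phenotypic ratio.
The 9:3:3:1 ratio has 16 parts, so with N = 2809 the expected counts are:
  black short-haired: 2809 × 9/16 = 1580.0625
  black long-haired: 2809 × 3/16 = 526.6875
  brown short-haired: 2809 × 3/16 = 526.6875
  brown long-haired: 2809 × 1/16 = 175.5625
Contribution of brown long-haired: (147 − 175.5625)² / 175.5625 = 4.6469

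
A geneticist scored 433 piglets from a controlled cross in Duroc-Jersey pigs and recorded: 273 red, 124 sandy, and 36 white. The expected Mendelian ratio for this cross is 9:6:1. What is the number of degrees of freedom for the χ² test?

A goodness-of-fit test with 3 phenotype classes has df = 3 − 1 = 2.

2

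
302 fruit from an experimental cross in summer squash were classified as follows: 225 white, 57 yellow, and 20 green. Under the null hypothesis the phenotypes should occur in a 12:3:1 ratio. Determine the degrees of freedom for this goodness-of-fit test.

A goodness-of-fit test with 3 phenotype classes has df = 3 − 1 = 2.

2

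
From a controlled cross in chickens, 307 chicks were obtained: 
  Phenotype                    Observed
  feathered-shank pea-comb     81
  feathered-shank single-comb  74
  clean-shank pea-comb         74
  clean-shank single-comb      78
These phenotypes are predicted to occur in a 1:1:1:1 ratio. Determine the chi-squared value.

Under the 1:1:1:1 hypothesis (Σ ratio = 4, N = 307):
  feathered-shank pea-comb: 307 × 1/4 = 76.75
  feathered-shank single-comb: 307 × 1/4 = 76.75
  clean-shank pea-comb: 307 × 1/4 = 76.75
  clean-shank single-comb: 307 × 1/4 = 76.75
χ² = Σ (O − E)² / E
  feathered-shank pea-comb: (81 − 76.75)² / 76.75 = 0.2353
  feathered-shank single-comb: (74 − 76.75)² / 76.75 = 0.0985
  clean-shank pea-comb: (74 − 76.75)² / 76.75 = 0.0985
  clean-shank single-comb: (78 − 76.75)² / 76.75 = 0.0204
χ² = 0.2353 + 0.0985 + 0.0985 + 0.0204 = 0.4527 ≈ 0.453

0.453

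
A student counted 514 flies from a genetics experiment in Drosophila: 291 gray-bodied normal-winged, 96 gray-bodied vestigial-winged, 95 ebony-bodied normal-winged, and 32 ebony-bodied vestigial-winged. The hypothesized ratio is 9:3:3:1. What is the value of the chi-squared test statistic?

0.034

Total ratio parts = 16. Expected numbers out of 514:
  gray-bodied normal-winged: 514 × 9/16 = 289.125
  gray-bodied vestigial-winged: 514 × 3/16 = 96.375
  ebony-bodied normal-winged: 514 × 3/16 = 96.375
  ebony-bodied vestigial-winged: 514 × 1/16 = 32.125
χ² = Σ (O − E)² / E
  gray-bodied normal-winged: (291 − 289.125)² / 289.125 = 0.0122
  gray-bodied vestigial-winged: (96 − 96.375)² / 96.375 = 0.0015
  ebony-bodied normal-winged: (95 − 96.375)² / 96.375 = 0.0196
  ebony-bodied vestigial-winged: (32 − 32.125)² / 32.125 = 0.0005
χ² = 0.0122 + 0.0015 + 0.0196 + 0.0005 = 0.0338 ≈ 0.034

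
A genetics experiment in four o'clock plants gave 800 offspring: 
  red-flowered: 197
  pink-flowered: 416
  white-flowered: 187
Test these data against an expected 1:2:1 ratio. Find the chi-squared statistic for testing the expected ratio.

1.530

Under the 1:2:1 hypothesis (Σ ratio = 4, N = 800):
  red-flowered: 800 × 1/4 = 200
  pink-flowered: 800 × 2/4 = 400
  white-flowered: 800 × 1/4 = 200
χ² = Σ (O − E)² / E
  red-flowered: (197 − 200)² / 200 = 0.0450
  pink-flowered: (416 − 400)² / 400 = 0.6400
  white-flowered: (187 − 200)² / 200 = 0.8450
χ² = 0.0450 + 0.6400 + 0.8450 = 1.530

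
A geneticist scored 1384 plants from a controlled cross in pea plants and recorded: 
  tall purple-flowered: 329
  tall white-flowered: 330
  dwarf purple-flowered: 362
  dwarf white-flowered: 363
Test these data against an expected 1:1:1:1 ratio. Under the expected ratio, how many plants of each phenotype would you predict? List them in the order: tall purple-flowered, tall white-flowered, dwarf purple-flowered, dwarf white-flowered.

346, 346, 346, 346

Total ratio parts = 4. Expected numbers out of 1384:
  tall purple-flowered: 1384 × 1/4 = 346
  tall white-flowered: 1384 × 1/4 = 346
  dwarf purple-flowered: 1384 × 1/4 = 346
  dwarf white-flowered: 1384 × 1/4 = 346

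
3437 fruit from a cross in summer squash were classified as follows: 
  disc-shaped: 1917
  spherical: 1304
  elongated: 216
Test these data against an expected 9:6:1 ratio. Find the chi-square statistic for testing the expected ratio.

0.322

Under the 9:6:1 hypothesis (Σ ratio = 16, N = 3437):
  disc-shaped: 3437 × 9/16 = 1933.3125
  spherical: 3437 × 6/16 = 1288.875
  elongated: 3437 × 1/16 = 214.8125
χ² = Σ (O − E)² / E
  disc-shaped: (1917 − 1933.3125)² / 1933.3125 = 0.1376
  spherical: (1304 − 1288.875)² / 1288.875 = 0.1775
  elongated: (216 − 214.8125)² / 214.8125 = 0.0066
χ² = 0.1376 + 0.1775 + 0.0066 = 0.3217 ≈ 0.322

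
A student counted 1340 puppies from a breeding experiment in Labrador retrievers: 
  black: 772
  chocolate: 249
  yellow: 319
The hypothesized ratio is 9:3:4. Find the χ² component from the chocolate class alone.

Expected counts for N = 1340 under a 9:3:4 ratio (total parts = 16):
  black: 1340 × 9/16 = 753.75
  chocolate: 1340 × 3/16 = 251.25
  yellow: 1340 × 4/16 = 335
Contribution of chocolate: (249 − 251.25)² / 251.25 = 0.0201

0.020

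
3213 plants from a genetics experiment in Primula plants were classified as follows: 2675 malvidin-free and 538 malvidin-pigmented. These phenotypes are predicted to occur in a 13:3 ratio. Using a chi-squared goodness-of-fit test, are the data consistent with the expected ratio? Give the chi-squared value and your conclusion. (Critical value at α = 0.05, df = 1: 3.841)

The 13:3 ratio has 16 parts, so with N = 3213 the expected counts are:
  malvidin-free: 3213 × 13/16 = 2610.5625
  malvidin-pigmented: 3213 × 3/16 = 602.4375
χ² = Σ (O − E)² / E
  malvidin-free: (2675 − 2610.5625)² / 2610.5625 = 1.5905
  malvidin-pigmented: (538 − 602.4375)² / 602.4375 = 6.8923
χ² = 1.5905 + 6.8923 = 8.4828 ≈ 8.483
Degrees of freedom = 2 − 1 = 1; critical value at α = 0.05 is 3.841.
Since 8.483 > 3.841, we reject the null hypothesis — the data do not fit the 13:3 ratio.

8.483; not consistent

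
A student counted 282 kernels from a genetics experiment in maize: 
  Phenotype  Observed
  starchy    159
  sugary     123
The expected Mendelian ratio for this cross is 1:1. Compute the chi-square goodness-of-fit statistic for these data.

Under the 1:1 hypothesis (Σ ratio = 2, N = 282):
  starchy: 282 × 1/2 = 141
  sugary: 282 × 1/2 = 141
χ² = Σ (O − E)² / E
  starchy: (159 − 141)² / 141 = 2.2979
  sugary: (123 − 141)² / 141 = 2.2979
χ² = 2.2979 + 2.2979 = 4.5958 ≈ 4.596

4.596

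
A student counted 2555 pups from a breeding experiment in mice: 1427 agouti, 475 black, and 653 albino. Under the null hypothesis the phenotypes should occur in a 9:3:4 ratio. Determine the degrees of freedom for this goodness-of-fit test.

A goodness-of-fit test with 3 phenotype classes has df = 3 − 1 = 2.

2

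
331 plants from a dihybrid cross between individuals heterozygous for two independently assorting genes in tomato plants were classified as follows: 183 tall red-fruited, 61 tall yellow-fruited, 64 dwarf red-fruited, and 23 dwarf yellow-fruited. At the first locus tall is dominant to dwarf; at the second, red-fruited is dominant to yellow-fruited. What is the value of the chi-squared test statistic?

A dihybrid F₂ with independent assortment and complete dominance at both loci gives a 9:3:3:1 phenotypic ratio.
Total ratio parts = 16. Expected numbers out of 331:
  tall red-fruited: 331 × 9/16 = 186.1875
  tall yellow-fruited: 331 × 3/16 = 62.0625
  dwarf red-fruited: 331 × 3/16 = 62.0625
  dwarf yellow-fruited: 331 × 1/16 = 20.6875
χ² = Σ (O − E)² / E
  tall red-fruited: (183 − 186.1875)² / 186.1875 = 0.0546
  tall yellow-fruited: (61 − 62.0625)² / 62.0625 = 0.0182
  dwarf red-fruited: (64 − 62.0625)² / 62.0625 = 0.0605
  dwarf yellow-fruited: (23 − 20.6875)² / 20.6875 = 0.2585
χ² = 0.0546 + 0.0182 + 0.0605 + 0.2585 = 0.3918 ≈ 0.392

0.392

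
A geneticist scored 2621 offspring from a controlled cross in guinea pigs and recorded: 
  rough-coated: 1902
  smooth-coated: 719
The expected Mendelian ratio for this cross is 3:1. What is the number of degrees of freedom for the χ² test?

1

A goodness-of-fit test with 2 phenotype classes has df = 2 − 1 = 1.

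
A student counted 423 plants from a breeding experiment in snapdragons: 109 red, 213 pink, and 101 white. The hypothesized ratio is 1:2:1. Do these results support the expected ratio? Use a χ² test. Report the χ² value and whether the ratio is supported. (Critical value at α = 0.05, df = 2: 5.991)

0.324; consistent

The 1:2:1 ratio has 4 parts, so with N = 423 the expected counts are:
  red: 423 × 1/4 = 105.75
  pink: 423 × 2/4 = 211.5
  white: 423 × 1/4 = 105.75
χ² = Σ (O − E)² / E
  red: (109 − 105.75)² / 105.75 = 0.0999
  pink: (213 − 211.5)² / 211.5 = 0.0106
  white: (101 − 105.75)² / 105.75 = 0.2134
χ² = 0.0999 + 0.0106 + 0.2134 = 0.3239 ≈ 0.324
Degrees of freedom = 3 − 1 = 2; critical value at α = 0.05 is 5.991.
Since 0.324 < 5.991, we fail to reject the null hypothesis — the data are consistent with the 1:2:1 ratio.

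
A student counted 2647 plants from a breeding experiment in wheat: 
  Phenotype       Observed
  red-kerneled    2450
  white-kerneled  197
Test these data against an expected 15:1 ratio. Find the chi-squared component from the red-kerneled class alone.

0.401

The 15:1 ratio has 16 parts, so with N = 2647 the expected counts are:
  red-kerneled: 2647 × 15/16 = 2481.5625
  white-kerneled: 2647 × 1/16 = 165.4375
Contribution of red-kerneled: (2450 − 2481.5625)² / 2481.5625 = 0.4014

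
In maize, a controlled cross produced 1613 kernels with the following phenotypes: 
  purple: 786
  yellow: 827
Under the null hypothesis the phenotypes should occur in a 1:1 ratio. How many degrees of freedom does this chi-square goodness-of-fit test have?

1

A goodness-of-fit test with 2 phenotype classes has df = 2 − 1 = 1.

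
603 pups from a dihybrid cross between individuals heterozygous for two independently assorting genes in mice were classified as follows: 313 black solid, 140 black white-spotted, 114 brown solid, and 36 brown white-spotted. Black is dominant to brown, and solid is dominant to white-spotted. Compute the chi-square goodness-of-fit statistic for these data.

A dihybrid F₂ with independent assortment and complete dominance at both loci gives a 9:3:3:1 phenotypic ratio.
Under the 9:3:3:1 hypothesis (Σ ratio = 16, N = 603):
  black solid: 603 × 9/16 = 339.1875
  black white-spotted: 603 × 3/16 = 113.0625
  brown solid: 603 × 3/16 = 113.0625
  brown white-spotted: 603 × 1/16 = 37.6875
χ² = Σ (O − E)² / E
  black solid: (313 − 339.1875)² / 339.1875 = 2.0218
  black white-spotted: (140 − 113.0625)² / 113.0625 = 6.4179
  brown solid: (114 − 113.0625)² / 113.0625 = 0.0078
  brown white-spotted: (36 − 37.6875)² / 37.6875 = 0.0756
χ² = 2.0218 + 6.4179 + 0.0078 + 0.0756 = 8.5231 ≈ 8.523

8.523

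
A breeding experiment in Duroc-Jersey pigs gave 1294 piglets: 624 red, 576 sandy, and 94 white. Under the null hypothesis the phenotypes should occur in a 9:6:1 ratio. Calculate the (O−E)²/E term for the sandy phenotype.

The 9:6:1 ratio has 16 parts, so with N = 1294 the expected counts are:
  red: 1294 × 9/16 = 727.875
  sandy: 1294 × 6/16 = 485.25
  white: 1294 × 1/16 = 80.875
Contribution of sandy: (576 − 485.25)² / 485.25 = 16.9718

16.972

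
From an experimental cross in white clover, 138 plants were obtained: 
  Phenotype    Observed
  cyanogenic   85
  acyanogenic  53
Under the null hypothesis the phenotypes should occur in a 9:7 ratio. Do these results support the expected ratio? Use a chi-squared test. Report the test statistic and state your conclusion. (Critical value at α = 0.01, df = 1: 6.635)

1.602; consistent

Total ratio parts = 16. Expected numbers out of 138:
  cyanogenic: 138 × 9/16 = 77.625
  acyanogenic: 138 × 7/16 = 60.375
χ² = Σ (O − E)² / E
  cyanogenic: (85 − 77.625)² / 77.625 = 0.7007
  acyanogenic: (53 − 60.375)² / 60.375 = 0.9009
χ² = 0.7007 + 0.9009 = 1.6016 ≈ 1.602
Degrees of freedom = 2 − 1 = 1; critical value at α = 0.01 is 6.635.
Since 1.602 < 6.635, we fail to reject the null hypothesis — the data are consistent with the 9:7 ratio.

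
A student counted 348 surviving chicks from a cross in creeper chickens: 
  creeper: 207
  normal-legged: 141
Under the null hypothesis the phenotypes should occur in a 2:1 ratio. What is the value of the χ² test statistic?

Total ratio parts = 3. Expected numbers out of 348:
  creeper: 348 × 2/3 = 232
  normal-legged: 348 × 1/3 = 116
χ² = Σ (O − E)² / E
  creeper: (207 − 232)² / 232 = 2.6940
  normal-legged: (141 − 116)² / 116 = 5.3879
χ² = 2.6940 + 5.3879 = 8.0819 ≈ 8.082

8.082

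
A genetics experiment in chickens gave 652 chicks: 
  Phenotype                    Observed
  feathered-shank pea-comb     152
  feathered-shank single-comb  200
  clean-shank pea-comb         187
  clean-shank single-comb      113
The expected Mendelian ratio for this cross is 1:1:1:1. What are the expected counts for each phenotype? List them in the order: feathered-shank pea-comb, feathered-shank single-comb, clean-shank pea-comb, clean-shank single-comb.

The 1:1:1:1 ratio has 4 parts, so with N = 652 the expected counts are:
  feathered-shank pea-comb: 652 × 1/4 = 163
  feathered-shank single-comb: 652 × 1/4 = 163
  clean-shank pea-comb: 652 × 1/4 = 163
  clean-shank single-comb: 652 × 1/4 = 163

163, 163, 163, 163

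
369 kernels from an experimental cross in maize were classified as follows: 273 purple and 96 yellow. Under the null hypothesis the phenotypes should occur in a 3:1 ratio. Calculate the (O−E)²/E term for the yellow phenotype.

0.152

Expected counts for N = 369 under a 3:1 ratio (total parts = 4):
  purple: 369 × 3/4 = 276.75
  yellow: 369 × 1/4 = 92.25
Contribution of yellow: (96 − 92.25)² / 92.25 = 0.1524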